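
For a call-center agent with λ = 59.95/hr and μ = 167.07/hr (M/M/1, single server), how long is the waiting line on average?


ρ = 59.95/167.07 = 0.3588
Lq = ρ²/(1−ρ) = 0.1288/0.6412 = 0.2008

Final: 0.2008


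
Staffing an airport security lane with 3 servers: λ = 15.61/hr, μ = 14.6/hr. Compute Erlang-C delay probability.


a = λ/μ = 1.0692; ρ = a/3 = 0.3564
P₀ = 0.338152 (from M/M/c formula)
C(c,a) = [a^c/(c!(1−ρ))]·P₀ = [1.22222/(6·0.6436)]·0.338152
= 0.31650·0.338152 = 0.107026

Final: 0.107026


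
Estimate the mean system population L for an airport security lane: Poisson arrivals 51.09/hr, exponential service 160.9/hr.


ρ = λ/μ = 51.09/160.9 = 0.3175
L = ρ/(1−ρ) = 0.3175/(1 − 0.3175) = 0.3175/0.6825 = 0.4653

Final: 0.4653


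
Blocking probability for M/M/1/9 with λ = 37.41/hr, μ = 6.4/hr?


ρ = λ/μ = 37.41/6.4 = 5.8453
P_K = (1−ρ)ρ^K/(1−ρ^(K+1)) = (-4.8453·7966537.557652)/(1 − 46566901.567463)
= -38600364.009811/-46566900.567463 = 0.828923

Final: 0.828923


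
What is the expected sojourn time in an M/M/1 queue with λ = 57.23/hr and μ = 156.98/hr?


W = 1/(μ−λ) = 1/(156.98 − 57.23) = 1/99.75 = 0.01003 hr

Final: 0.01003 hr


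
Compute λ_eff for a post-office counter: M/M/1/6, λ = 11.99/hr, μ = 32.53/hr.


ρ = 0.3686; P_K = (1−ρ)ρ^6/(1−ρ^7) = 0.001585
λ_eff = λ(1 − P_K) = 11.99·(1 − 0.001585) = 11.99·0.998415 = 11.9710 /hr

Final: 11.9710 /hr


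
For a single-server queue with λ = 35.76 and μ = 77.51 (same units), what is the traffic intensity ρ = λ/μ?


ρ = λ/μ = 35.76/77.51 = 0.4614

Final: 0.4614


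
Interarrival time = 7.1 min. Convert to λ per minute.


λ = 1/(interarrival time) in consistent units.
1 minute = 1 min, so λ = 1/7.1 = 0.1408 per minute

Final: 0.1408 /min


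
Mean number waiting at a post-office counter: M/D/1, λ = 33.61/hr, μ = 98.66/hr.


ρ = 33.61/98.66 = 0.3407
M/D/1: Lq = ρ²/(2(1−ρ)) = 0.1161/(2·0.6593) = 0.08801

Final: 0.08801


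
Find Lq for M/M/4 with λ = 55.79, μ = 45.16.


a = λ/μ = 1.2354; ρ = a/4 = 0.3088
P₀ = 0.289592
Lq = P₀·a^c·ρ / (c!·(1−ρ)²) = 0.289592·2.32922·0.3088/(24·0.47769)
= 0.01817

Final: 0.01817


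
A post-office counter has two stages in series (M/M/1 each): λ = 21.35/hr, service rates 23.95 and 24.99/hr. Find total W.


Each node sees arrival rate λ = 21.35/hr (tandem ⇒ throughput preserved).
W₁ = 1/(μ₁−λ) = 1/(23.95−21.35) = 0.38462 hr
W₂ = 1/(μ₂−λ) = 1/(24.99−21.35) = 0.27473 hr
W_total = W₁ + W₂ = 0.38462 + 0.27473 = 0.65934 hr

Final: 0.65934 hr


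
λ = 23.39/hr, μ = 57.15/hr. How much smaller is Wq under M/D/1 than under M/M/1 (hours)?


ρ = 23.39/57.15 = 0.4093
Wq(M/M/1) = ρ/(μ−λ) = 0.4093/33.76 = 0.01212 hr
Wq(M/D/1) = ρ/(2(μ−λ)) = 0.006062 hr
Savings = 0.01212 − 0.006062 = 0.006062 hr

Final: 0.006062 hr


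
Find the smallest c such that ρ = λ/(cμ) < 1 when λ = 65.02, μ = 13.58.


Stability requires cμ > λ ⇔ c > λ/μ.
λ/μ = 65.02/13.58 = 4.7879
Minimum integer c = ⌊4.7879⌋ + 1 = 5
Check: 5·13.58 = 67.90 > 65.02, while 4·13.58 = 54.32 ≤ 65.02

Final: 5 servers


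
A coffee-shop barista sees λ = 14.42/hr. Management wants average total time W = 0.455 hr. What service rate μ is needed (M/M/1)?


W = 1/(μ−λ) ⇒ μ − λ = 1/W = 1/0.455 = 2.1978
μ = λ + 1/W = 14.42 + 2.1978 = 16.6178 per hr

Final: 16.6178 /hr


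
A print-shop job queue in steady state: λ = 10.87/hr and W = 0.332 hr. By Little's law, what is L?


L = λW = 10.87·0.332 = 3.6088

Final: 3.6088


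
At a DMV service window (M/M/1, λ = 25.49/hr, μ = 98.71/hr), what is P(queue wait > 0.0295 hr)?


ρ = 25.49/98.71 = 0.2582
P(Wq > t) = ρ·e^{−(μ−λ)t} = 0.2582·e^{−2.1600}
= 0.2582·0.115326 = 0.029781

Final: 0.029781


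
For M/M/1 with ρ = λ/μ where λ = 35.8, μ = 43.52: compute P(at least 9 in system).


ρ = 35.8/43.52 = 0.8226
P(N ≥ n) = ρ^n = 0.8226^9 = 0.172483

Final: 0.172483


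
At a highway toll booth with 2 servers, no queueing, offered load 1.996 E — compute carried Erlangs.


B(2,1.996) = 0.399359 (Erlang-B)
Carried load = a(1 − B) = 1.996·(1 − 0.399359) = 1.996·0.600641 = 1.1989 E

Final: 1.1989 Erlangs


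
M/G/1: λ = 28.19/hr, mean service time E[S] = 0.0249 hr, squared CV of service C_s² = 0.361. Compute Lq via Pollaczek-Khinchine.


ρ = λ·E[S] = 28.19·0.0249 = 0.7019
Lq = ρ²(1+C_s²)/(2(1−ρ)) = 0.4927·(1+0.361)/(2·0.2981)
= 0.4927·1.3610/0.5961 = 1.12486

Final: 1.12486


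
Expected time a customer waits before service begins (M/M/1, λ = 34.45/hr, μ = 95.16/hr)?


ρ = 34.45/95.16 = 0.3620
Wq = ρ/(μ−λ) = 0.3620/(95.16 − 34.45) = 0.3620/60.71 = 0.005963 hr

Final: 0.005963 hr


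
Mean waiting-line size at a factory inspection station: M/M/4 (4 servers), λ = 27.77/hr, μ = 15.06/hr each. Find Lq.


a = λ/μ = 1.8440; ρ = a/4 = 0.4610
P₀ = 0.154256
Lq = P₀·a^c·ρ / (c!·(1−ρ)²) = 0.154256·11.56122·0.4610/(24·0.29053)
= 0.11790

Final: 0.11790


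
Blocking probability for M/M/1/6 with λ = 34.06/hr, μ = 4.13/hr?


ρ = λ/μ = 34.06/4.13 = 8.2470
P_K = (1−ρ)ρ^K/(1−ρ^(K+1)) = (-7.2470·314606.399018)/(1 − 2594550.593350)
= -2279944.194333/-2594549.593350 = 0.878744

Final: 0.878744


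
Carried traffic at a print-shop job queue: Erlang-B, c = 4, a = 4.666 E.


B(4,4.666) = 0.371012 (Erlang-B)
Carried load = a(1 − B) = 4.666·(1 − 0.371012) = 4.666·0.628988 = 2.9349 E

Final: 2.9349 Erlangs


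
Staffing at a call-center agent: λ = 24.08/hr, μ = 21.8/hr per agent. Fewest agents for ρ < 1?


Stability requires cμ > λ ⇔ c > λ/μ.
λ/μ = 24.08/21.8 = 1.1046
Minimum integer c = ⌊1.1046⌋ + 1 = 2
Check: 2·21.8 = 43.60 > 24.08, while 1·21.8 = 21.80 ≤ 24.08

Final: 2 servers


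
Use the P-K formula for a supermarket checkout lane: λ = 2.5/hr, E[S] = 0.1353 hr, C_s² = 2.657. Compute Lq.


ρ = λ·E[S] = 2.5·0.1353 = 0.3382
Lq = ρ²(1+C_s²)/(2(1−ρ)) = 0.1144·(1+2.657)/(2·0.6618)
= 0.1144·3.6570/1.3235 = 0.31614

Final: 0.31614


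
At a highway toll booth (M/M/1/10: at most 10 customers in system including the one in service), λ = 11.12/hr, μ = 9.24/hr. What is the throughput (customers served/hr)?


ρ = 1.2035; P_K = (1−ρ)ρ^10/(1−ρ^11) = 0.194414
λ_eff = λ(1 − P_K) = 11.12·(1 − 0.194414) = 11.12·0.805586 = 8.9581 /hr

Final: 8.9581 /hr


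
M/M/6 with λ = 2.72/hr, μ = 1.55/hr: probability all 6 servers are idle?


a = λ/μ = 2.72/1.55 = 1.7548; ρ = a/c = 0.2925
Σ_{k=0}^{5} a^k/k! (terms k=0..5) = 1.00000 + 1.75484 + 1.53973 + 0.90066 + 0.39513 + 0.13868 = 5.72903
Tail: a^6/(6!(1−ρ)) = 29.20272/(720·0.7075) = 0.05733
P₀ = 1/(5.72903 + 0.05733) = 1/5.78636 = 0.172820

Final: 0.172820


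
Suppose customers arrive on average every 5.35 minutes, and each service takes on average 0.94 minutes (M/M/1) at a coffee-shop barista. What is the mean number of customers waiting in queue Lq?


λ = 60/5.35 = 11.2150 /hr
μ = 60/0.94 = 63.8298 /hr
ρ = λ/μ = 11.2150/63.8298 = 0.1757
Lq = ρ²/(1−ρ) = 0.03087/0.8243 = 0.03745

Final: 0.03745


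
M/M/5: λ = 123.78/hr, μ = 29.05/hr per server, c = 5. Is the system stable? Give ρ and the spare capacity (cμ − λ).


Total capacity cμ = 5·29.05 = 145.25/hr
ρ = λ/(cμ) = 123.78/145.25 = 0.8522
Stable ⇔ ρ < 1: YES
Spare capacity = cμ − λ = 145.25 − 123.78 = 21.47/hr

Final: ρ = 0.8522; stable; margin = 21.47/hr


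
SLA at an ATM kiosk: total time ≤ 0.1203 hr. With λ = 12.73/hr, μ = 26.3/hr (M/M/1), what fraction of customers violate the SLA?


W ~ Exponential(μ−λ) for M/M/1.
μ − λ = 26.3 − 12.73 = 13.5700
P(W > t) = e^{−(μ−λ)t} = e^{−1.6325} = 0.195446

Final: 0.195446


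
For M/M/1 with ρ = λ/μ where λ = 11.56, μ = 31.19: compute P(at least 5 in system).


ρ = 11.56/31.19 = 0.3706
P(N ≥ n) = ρ^n = 0.3706^5 = 0.006994

Final: 0.006994


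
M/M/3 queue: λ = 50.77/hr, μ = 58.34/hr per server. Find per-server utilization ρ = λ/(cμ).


ρ = λ/(cμ) = 50.77/(3·58.34) = 50.77/175.02 = 0.2901

Final: 0.2901


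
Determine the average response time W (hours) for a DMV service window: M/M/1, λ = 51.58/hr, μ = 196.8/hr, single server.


W = 1/(μ−λ) = 1/(196.8 − 51.58) = 1/145.22 = 0.006886 hr

Final: 0.006886 hr


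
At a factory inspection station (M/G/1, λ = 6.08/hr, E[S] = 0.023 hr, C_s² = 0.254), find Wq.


ρ = λ·E[S] = 6.08·0.023 = 0.1398
E[S²] = E[S]²(1+C_s²) = 0.023²·(1+0.254) = 0.0006634
Wq = λ·E[S²]/(2(1−ρ)) = 6.08·0.0006634/(2·0.8602) = 0.002344 hr

Final: 0.002344 hr


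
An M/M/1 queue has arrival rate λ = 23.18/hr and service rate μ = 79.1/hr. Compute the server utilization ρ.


ρ = λ/μ = 23.18/79.1 = 0.2930

Final: 0.2930


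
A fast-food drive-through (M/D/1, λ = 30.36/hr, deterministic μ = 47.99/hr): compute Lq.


ρ = 30.36/47.99 = 0.6326
M/D/1: Lq = ρ²/(2(1−ρ)) = 0.4002/(2·0.3674) = 0.54472

Final: 0.54472


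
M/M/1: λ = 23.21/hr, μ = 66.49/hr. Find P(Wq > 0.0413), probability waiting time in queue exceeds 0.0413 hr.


ρ = 23.21/66.49 = 0.3491
P(Wq > t) = ρ·e^{−(μ−λ)t} = 0.3491·e^{−1.7875}
= 0.3491·0.167384 = 0.058430

Final: 0.058430


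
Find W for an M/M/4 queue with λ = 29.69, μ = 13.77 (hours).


a = 2.1561; ρ = 0.5390; P₀ = 0.109833
Lq = P₀·a^c·ρ/(c!(1−ρ)²) = 0.25090
Wq = Lq/λ = 0.25090/29.69 = 0.008451 hr
W = Wq + 1/μ = 0.008451 + 0.07262 = 0.08107 hr

Final: 0.08107 hr


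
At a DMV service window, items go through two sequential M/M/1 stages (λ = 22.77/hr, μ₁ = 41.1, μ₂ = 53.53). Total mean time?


Each node sees arrival rate λ = 22.77/hr (tandem ⇒ throughput preserved).
W₁ = 1/(μ₁−λ) = 1/(41.1−22.77) = 0.05456 hr
W₂ = 1/(μ₂−λ) = 1/(53.53−22.77) = 0.03251 hr
W_total = W₁ + W₂ = 0.05456 + 0.03251 = 0.08707 hr

Final: 0.08707 hr


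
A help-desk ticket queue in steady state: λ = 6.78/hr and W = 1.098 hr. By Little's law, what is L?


L = λW = 6.78·1.098 = 7.4444

Final: 7.4444


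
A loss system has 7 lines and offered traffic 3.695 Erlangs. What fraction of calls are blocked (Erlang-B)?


B(c,a) = (a^c/c!) / Σ_{k=0}^{c} a^k/k!
a^7/7! = 1.865824
Σ terms (k=0..7): 1.00000 + 3.69500 + 6.82651 + 8.40799 + 7.76688 + 5.73972 + 3.53471 + 1.86582 = 38.836639
B = 1.865824/38.836639 = 0.048043

Final: 0.048043


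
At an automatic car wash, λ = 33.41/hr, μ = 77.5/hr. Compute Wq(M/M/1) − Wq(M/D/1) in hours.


ρ = 33.41/77.5 = 0.4311
Wq(M/M/1) = ρ/(μ−λ) = 0.4311/44.09 = 0.009778 hr
Wq(M/D/1) = ρ/(2(μ−λ)) = 0.004889 hr
Savings = 0.009778 − 0.004889 = 0.004889 hr

Final: 0.004889 hr


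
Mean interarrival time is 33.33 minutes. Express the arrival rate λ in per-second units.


λ = 1/(interarrival time) in consistent units.
1 second = 0.0166667 min, so λ = 0.0166667/33.33 = 0.0005001 per second

Final: 0.0005001 /sec


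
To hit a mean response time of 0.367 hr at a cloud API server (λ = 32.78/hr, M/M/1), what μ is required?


W = 1/(μ−λ) ⇒ μ − λ = 1/W = 1/0.367 = 2.7248
μ = λ + 1/W = 32.78 + 2.7248 = 35.5048 per hr

Final: 35.5048 /hr


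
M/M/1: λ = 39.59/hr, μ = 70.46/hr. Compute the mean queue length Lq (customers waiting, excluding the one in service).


ρ = 39.59/70.46 = 0.5619
Lq = ρ²/(1−ρ) = 0.3157/0.4381 = 0.7206

Final: 0.7206


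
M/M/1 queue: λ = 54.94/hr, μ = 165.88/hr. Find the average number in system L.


ρ = λ/μ = 54.94/165.88 = 0.3312
L = ρ/(1−ρ) = 0.3312/(1 − 0.3312) = 0.3312/0.6688 = 0.4952

Final: 0.4952


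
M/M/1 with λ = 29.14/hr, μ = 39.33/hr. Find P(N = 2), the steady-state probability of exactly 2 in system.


ρ = 29.14/39.33 = 0.7409
P_n = (1−ρ)·ρ^n = (1 − 0.7409)·0.7409^2 = 0.2591·0.548948 = 0.142227

Final: 0.142227


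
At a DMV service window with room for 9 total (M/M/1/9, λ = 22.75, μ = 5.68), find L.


ρ = 22.75/5.68 = 4.0053
L = ρ[1 − (K+1)ρ^K + Kρ^(K+1)] / [(1−ρ)(1−ρ^(K+1))]
Numerator: 4.0053·(1 − 10·265275.772279 + 9·1062504.193545) = 27675619.398770
Denominator: (-3.0053)·(-1062503.193545) = 3193121.393278
L = 27675619.398770/3193121.393278 = 8.6673

Final: 8.6673


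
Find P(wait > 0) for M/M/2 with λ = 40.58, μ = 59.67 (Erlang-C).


a = λ/μ = 0.6801; ρ = a/2 = 0.3400
P₀ = 0.492496 (from M/M/c formula)
C(c,a) = [a^c/(c!(1−ρ))]·P₀ = [0.46250/(2·0.6600)]·0.492496
= 0.35040·0.492496 = 0.172570

Final: 0.172570


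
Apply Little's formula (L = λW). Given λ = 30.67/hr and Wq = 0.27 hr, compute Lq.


Lq = λWq = 30.67·0.27 = 8.2809

Final: 8.2809


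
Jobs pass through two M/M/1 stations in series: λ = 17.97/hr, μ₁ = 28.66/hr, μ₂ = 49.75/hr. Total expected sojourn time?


Each node sees arrival rate λ = 17.97/hr (tandem ⇒ throughput preserved).
W₁ = 1/(μ₁−λ) = 1/(28.66−17.97) = 0.09355 hr
W₂ = 1/(μ₂−λ) = 1/(49.75−17.97) = 0.03147 hr
W_total = W₁ + W₂ = 0.09355 + 0.03147 = 0.12501 hr

Final: 0.12501 hr


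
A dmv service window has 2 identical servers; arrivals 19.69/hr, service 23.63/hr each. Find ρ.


ρ = λ/(cμ) = 19.69/(2·23.63) = 19.69/47.26 = 0.4166

Final: 0.4166


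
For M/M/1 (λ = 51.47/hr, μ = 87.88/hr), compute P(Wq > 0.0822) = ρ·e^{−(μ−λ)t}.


ρ = 51.47/87.88 = 0.5857
P(Wq > t) = ρ·e^{−(μ−λ)t} = 0.5857·e^{−2.9929}
= 0.5857·0.050142 = 0.029367

Final: 0.029367


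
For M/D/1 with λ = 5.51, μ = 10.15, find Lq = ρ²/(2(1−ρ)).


ρ = 5.51/10.15 = 0.5429
M/D/1: Lq = ρ²/(2(1−ρ)) = 0.2947/(2·0.4571) = 0.32232

Final: 0.32232


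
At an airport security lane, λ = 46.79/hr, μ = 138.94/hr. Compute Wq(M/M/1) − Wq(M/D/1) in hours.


ρ = 46.79/138.94 = 0.3368
Wq(M/M/1) = ρ/(μ−λ) = 0.3368/92.15 = 0.003655 hr
Wq(M/D/1) = ρ/(2(μ−λ)) = 0.001827 hr
Savings = 0.003655 − 0.001827 = 0.001827 hr

Final: 0.001827 hr


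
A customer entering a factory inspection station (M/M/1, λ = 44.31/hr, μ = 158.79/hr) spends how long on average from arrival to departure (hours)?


W = 1/(μ−λ) = 1/(158.79 − 44.31) = 1/114.48 = 0.008735 hr

Final: 0.008735 hr


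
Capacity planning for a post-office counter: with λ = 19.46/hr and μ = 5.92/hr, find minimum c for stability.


Stability requires cμ > λ ⇔ c > λ/μ.
λ/μ = 19.46/5.92 = 3.2872
Minimum integer c = ⌊3.2872⌋ + 1 = 4
Check: 4·5.92 = 23.68 > 19.46, while 3·5.92 = 17.76 ≤ 19.46

Final: 4 servers


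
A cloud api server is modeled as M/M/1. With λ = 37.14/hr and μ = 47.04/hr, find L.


ρ = λ/μ = 37.14/47.04 = 0.7895
L = ρ/(1−ρ) = 0.7895/(1 − 0.7895) = 0.7895/0.2105 = 3.7515

Final: 3.7515


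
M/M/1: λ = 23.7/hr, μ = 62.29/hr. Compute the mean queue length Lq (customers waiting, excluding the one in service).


ρ = 23.7/62.29 = 0.3805
Lq = ρ²/(1−ρ) = 0.1448/0.6195 = 0.2337

Final: 0.2337


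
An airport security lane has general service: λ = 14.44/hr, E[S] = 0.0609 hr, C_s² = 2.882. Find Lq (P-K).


ρ = λ·E[S] = 14.44·0.0609 = 0.8794
Lq = ρ²(1+C_s²)/(2(1−ρ)) = 0.7733·(1+2.882)/(2·0.1206)
= 0.7733·3.8820/0.2412 = 12.44609

Final: 12.44609


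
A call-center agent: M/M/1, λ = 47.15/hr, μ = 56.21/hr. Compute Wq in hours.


ρ = 47.15/56.21 = 0.8388
Wq = ρ/(μ−λ) = 0.8388/(56.21 − 47.15) = 0.8388/9.06 = 0.09258 hr

Final: 0.09258 hr


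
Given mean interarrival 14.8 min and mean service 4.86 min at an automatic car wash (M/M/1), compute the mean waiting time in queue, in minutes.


λ = 60/14.8 = 4.0541 /hr
μ = 60/4.86 = 12.3457 /hr
ρ = λ/μ = 4.0541/12.3457 = 0.3284
Wq = ρ/(μ−λ) = 0.3284/(12.3457−4.0541) = 0.03960 hr
In minutes: 0.03960·60 = 2.376 min

Final: 2.376 min


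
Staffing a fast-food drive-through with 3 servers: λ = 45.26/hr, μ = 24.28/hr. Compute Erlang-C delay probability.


a = λ/μ = 1.8641; ρ = a/3 = 0.6214
P₀ = 0.134180 (from M/M/c formula)
C(c,a) = [a^c/(c!(1−ρ))]·P₀ = [6.47735/(6·0.3786)]·0.134180
= 2.85116·0.134180 = 0.382570

Final: 0.382570


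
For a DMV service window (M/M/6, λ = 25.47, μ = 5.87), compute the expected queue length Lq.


a = λ/μ = 4.3390; ρ = a/6 = 0.7232
P₀ = 0.011181
Lq = P₀·a^c·ρ / (c!·(1−ρ)²) = 0.011181·6673.36781·0.7232/(720·0.07664)
= 0.97795

Final: 0.97795


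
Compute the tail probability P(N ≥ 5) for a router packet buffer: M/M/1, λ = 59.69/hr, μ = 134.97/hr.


ρ = 59.69/134.97 = 0.4422
P(N ≥ n) = ρ^n = 0.4422^5 = 0.016917

Final: 0.016917


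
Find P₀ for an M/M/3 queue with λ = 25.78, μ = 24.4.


a = λ/μ = 25.78/24.4 = 1.0566; ρ = a/c = 0.3522
Σ_{k=0}^{2} a^k/k! (terms k=0..2) = 1.00000 + 1.05656 + 0.55816 = 2.61471
Tail: a^3/(3!(1−ρ)) = 1.17945/(6·0.6478) = 0.30344
P₀ = 1/(2.61471 + 0.30344) = 1/2.91816 = 0.342682

Final: 0.342682


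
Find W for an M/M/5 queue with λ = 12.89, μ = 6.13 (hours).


a = 2.1028; ρ = 0.4206; P₀ = 0.120932
Lq = P₀·a^c·ρ/(c!(1−ρ)²) = 0.05189
Wq = Lq/λ = 0.05189/12.89 = 0.004026 hr
W = Wq + 1/μ = 0.004026 + 0.16313 = 0.16716 hr

Final: 0.16716 hr


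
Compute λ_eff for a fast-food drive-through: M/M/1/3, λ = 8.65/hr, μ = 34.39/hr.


ρ = 0.2515; P_K = (1−ρ)ρ^3/(1−ρ^4) = 0.011958
λ_eff = λ(1 − P_K) = 8.65·(1 − 0.011958) = 8.65·0.988042 = 8.5466 /hr

Final: 8.5466 /hr


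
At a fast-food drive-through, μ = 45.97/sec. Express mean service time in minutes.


Mean service time = 1/μ = 1/45.97 second = 0.02175 second
In minutes: 0.02175 × 0.0166667 = 0.0003626 min

Final: 0.0003626 min


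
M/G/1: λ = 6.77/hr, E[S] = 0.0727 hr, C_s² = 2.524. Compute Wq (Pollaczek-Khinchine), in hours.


ρ = λ·E[S] = 6.77·0.0727 = 0.4922
E[S²] = E[S]²(1+C_s²) = 0.0727²·(1+2.524) = 0.018625
Wq = λ·E[S²]/(2(1−ρ)) = 6.77·0.018625/(2·0.5078) = 0.12415 hr

Final: 0.12415 hr


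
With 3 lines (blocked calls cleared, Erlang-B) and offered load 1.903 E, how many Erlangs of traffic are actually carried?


B(3,1.903) = 0.195928 (Erlang-B)
Carried load = a(1 − B) = 1.903·(1 − 0.195928) = 1.903·0.804072 = 1.5301 E

Final: 1.5301 Erlangs


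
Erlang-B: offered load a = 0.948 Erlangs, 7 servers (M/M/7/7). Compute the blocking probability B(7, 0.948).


B(c,a) = (a^c/c!) / Σ_{k=0}^{c} a^k/k!
a^7/7! = 0.0001365
Σ terms (k=0..7): 1.00000 + 0.94800 + 0.44935 + 0.14200 + 0.03365 + 0.006381 + 0.001008 + 0.0001365 = 2.580525
B = 0.0001365/2.580525 = 0.00005291

Final: 0.00005291


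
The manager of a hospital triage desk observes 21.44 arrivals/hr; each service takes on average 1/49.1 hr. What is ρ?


ρ = λ/μ = 21.44/49.1 = 0.4367

Final: 0.4367


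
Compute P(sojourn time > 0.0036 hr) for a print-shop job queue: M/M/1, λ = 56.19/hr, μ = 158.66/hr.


W ~ Exponential(μ−λ) for M/M/1.
μ − λ = 158.66 − 56.19 = 102.4700
P(W > t) = e^{−(μ−λ)t} = e^{−0.3689} = 0.691500

Final: 0.691500


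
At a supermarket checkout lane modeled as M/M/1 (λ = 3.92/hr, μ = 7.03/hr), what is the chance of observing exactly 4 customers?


ρ = 3.92/7.03 = 0.5576
P_n = (1−ρ)·ρ^n = (1 − 0.5576)·0.5576^4 = 0.4424·0.096677 = 0.042769

Final: 0.042769


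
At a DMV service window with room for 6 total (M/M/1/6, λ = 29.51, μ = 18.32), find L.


ρ = 29.51/18.32 = 1.6108
L = ρ[1 − (K+1)ρ^K + Kρ^(K+1)] / [(1−ρ)(1−ρ^(K+1))]
Numerator: 1.6108·(1 − 7·17.468775 + 6·28.138839) = 76.596514
Denominator: (-0.6108)·(-27.138839) = 16.576616
L = 76.596514/16.576616 = 4.6208

Final: 4.6208


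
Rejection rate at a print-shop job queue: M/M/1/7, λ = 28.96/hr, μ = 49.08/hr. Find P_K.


ρ = λ/μ = 28.96/49.08 = 0.5901
P_K = (1−ρ)ρ^K/(1−ρ^(K+1)) = (0.4099·0.024903)/(1 − 0.014694)
= 0.010209/0.985306 = 0.010361

Final: 0.010361


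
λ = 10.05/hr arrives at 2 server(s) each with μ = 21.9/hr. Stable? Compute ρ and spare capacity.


Total capacity cμ = 2·21.9 = 43.80/hr
ρ = λ/(cμ) = 10.05/43.80 = 0.2295
Stable ⇔ ρ < 1: YES
Spare capacity = cμ − λ = 43.80 − 10.05 = 33.75/hr

Final: ρ = 0.2295; stable; margin = 33.75/hr


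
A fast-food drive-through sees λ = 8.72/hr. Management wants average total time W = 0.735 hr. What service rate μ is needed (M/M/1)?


W = 1/(μ−λ) ⇒ μ − λ = 1/W = 1/0.735 = 1.3605
μ = λ + 1/W = 8.72 + 1.3605 = 10.0805 per hr

Final: 10.0805 /hr


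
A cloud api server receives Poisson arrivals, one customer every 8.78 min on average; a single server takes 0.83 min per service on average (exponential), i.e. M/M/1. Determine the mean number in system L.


λ = 60/8.78 = 6.8337 /hr
μ = 60/0.83 = 72.2892 /hr
ρ = λ/μ = 6.8337/72.2892 = 0.09453
L = ρ/(1−ρ) = 0.09453/0.9055 = 0.1044

Final: 0.1044


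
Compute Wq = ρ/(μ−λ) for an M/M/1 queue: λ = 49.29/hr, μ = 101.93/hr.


ρ = 49.29/101.93 = 0.4836
Wq = ρ/(μ−λ) = 0.4836/(101.93 − 49.29) = 0.4836/52.64 = 0.009186 hr

Final: 0.009186 hr


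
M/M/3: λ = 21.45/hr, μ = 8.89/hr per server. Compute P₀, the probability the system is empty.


a = λ/μ = 21.45/8.89 = 2.4128; ρ = a/c = 0.8043
Σ_{k=0}^{2} a^k/k! (terms k=0..2) = 1.00000 + 2.41282 + 2.91086 = 6.32368
Tail: a^3/(3!(1−ρ)) = 14.04677/(6·0.1957) = 11.96129
P₀ = 1/(6.32368 + 11.96129) = 1/18.28497 = 0.054690

Final: 0.054690


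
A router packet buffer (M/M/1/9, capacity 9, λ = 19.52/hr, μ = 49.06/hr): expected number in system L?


ρ = 19.52/49.06 = 0.3979
L = ρ[1 − (K+1)ρ^K + Kρ^(K+1)] / [(1−ρ)(1−ρ^(K+1))]
Numerator: 0.3979·(1 − 10·0.0002499 + 9·0.00009943) = 0.397242
Denominator: (0.6021)·(0.999901) = 0.602060
L = 0.397242/0.602060 = 0.6598

Final: 0.6598


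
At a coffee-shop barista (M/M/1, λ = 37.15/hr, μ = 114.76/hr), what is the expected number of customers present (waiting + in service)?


ρ = λ/μ = 37.15/114.76 = 0.3237
L = ρ/(1−ρ) = 0.3237/(1 − 0.3237) = 0.3237/0.6763 = 0.4787

Final: 0.4787


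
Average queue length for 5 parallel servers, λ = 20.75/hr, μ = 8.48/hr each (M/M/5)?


a = λ/μ = 2.4469; ρ = a/5 = 0.4894
P₀ = 0.084689
Lq = P₀·a^c·ρ / (c!·(1−ρ)²) = 0.084689·87.72255·0.4894/(120·0.26073)
= 0.11621

Final: 0.11621


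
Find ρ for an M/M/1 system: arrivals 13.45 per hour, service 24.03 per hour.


ρ = λ/μ = 13.45/24.03 = 0.5597

Final: 0.5597


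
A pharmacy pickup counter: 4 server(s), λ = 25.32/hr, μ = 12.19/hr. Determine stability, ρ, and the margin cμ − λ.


Total capacity cμ = 4·12.19 = 48.76/hr
ρ = λ/(cμ) = 25.32/48.76 = 0.5193
Stable ⇔ ρ < 1: YES
Spare capacity = cμ − λ = 48.76 − 25.32 = 23.44/hr

Final: ρ = 0.5193; stable; margin = 23.44/hr


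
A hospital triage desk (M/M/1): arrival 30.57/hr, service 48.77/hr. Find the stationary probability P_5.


ρ = 30.57/48.77 = 0.6268
P_n = (1−ρ)·ρ^n = (1 − 0.6268)·0.6268^5 = 0.3732·0.096764 = 0.036110

Final: 0.036110


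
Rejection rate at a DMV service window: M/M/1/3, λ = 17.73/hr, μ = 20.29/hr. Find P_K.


ρ = λ/μ = 17.73/20.29 = 0.8738
P_K = (1−ρ)ρ^K/(1−ρ^(K+1)) = (0.1262·0.667237)/(1 − 0.583051)
= 0.084186/0.416949 = 0.201909

Final: 0.201909


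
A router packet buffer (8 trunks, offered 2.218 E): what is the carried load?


B(8,2.218) = 0.001582 (Erlang-B)
Carried load = a(1 − B) = 2.218·(1 − 0.001582) = 2.218·0.998418 = 2.2145 E

Final: 2.2145 Erlangs


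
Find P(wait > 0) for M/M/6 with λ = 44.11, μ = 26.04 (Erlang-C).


a = λ/μ = 1.6939; ρ = a/6 = 0.2823
P₀ = 0.183697 (from M/M/c formula)
C(c,a) = [a^c/(c!(1−ρ))]·P₀ = [23.62525/(720·0.7177)]·0.183697
= 0.04572·0.183697 = 0.008399

Final: 0.008399


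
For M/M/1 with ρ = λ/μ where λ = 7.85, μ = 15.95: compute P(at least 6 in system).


ρ = 7.85/15.95 = 0.4922
P(N ≥ n) = ρ^n = 0.4922^6 = 0.014212

Final: 0.014212


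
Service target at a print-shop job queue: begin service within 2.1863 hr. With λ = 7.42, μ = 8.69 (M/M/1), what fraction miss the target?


ρ = 7.42/8.69 = 0.8539
P(Wq > t) = ρ·e^{−(μ−λ)t} = 0.8539·e^{−2.7766}
= 0.8539·0.062250 = 0.053152

Final: 0.053152


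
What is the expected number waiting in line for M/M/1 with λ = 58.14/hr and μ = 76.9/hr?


ρ = 58.14/76.9 = 0.7560
Lq = ρ²/(1−ρ) = 0.5716/0.2440 = 2.3431

Final: 2.3431


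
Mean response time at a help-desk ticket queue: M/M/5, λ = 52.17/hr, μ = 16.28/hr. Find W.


a = 3.2045; ρ = 0.6409; P₀ = 0.036955
Lq = P₀·a^c·ρ/(c!(1−ρ)²) = 0.51726
Wq = Lq/λ = 0.51726/52.17 = 0.009915 hr
W = Wq + 1/μ = 0.009915 + 0.06143 = 0.07134 hr

Final: 0.07134 hr


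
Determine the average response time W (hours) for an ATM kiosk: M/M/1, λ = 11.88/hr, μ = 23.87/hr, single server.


W = 1/(μ−λ) = 1/(23.87 − 11.88) = 1/11.99 = 0.08340 hr

Final: 0.08340 hr


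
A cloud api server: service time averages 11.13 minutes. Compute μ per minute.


μ = 1/(service time) in consistent units.
1 minute = 1 min, so μ = 1/11.13 = 0.08985 per minute

Final: 0.08985 /min


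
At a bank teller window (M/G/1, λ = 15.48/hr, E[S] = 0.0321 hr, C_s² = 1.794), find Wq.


ρ = λ·E[S] = 15.48·0.0321 = 0.4969
E[S²] = E[S]²(1+C_s²) = 0.0321²·(1+1.794) = 0.002879
Wq = λ·E[S²]/(2(1−ρ)) = 15.48·0.002879/(2·0.5031) = 0.04429 hr

Final: 0.04429 hr


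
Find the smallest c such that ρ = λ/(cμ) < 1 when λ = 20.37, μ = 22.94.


Stability requires cμ > λ ⇔ c > λ/μ.
λ/μ = 20.37/22.94 = 0.8880
Minimum integer c = ⌊0.8880⌋ + 1 = 1
Check: 1·22.94 = 22.94 > 20.37, while 0·22.94 = 0.00 ≤ 20.37

Final: 1 servers


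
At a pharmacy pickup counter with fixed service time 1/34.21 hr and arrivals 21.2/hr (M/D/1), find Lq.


ρ = 21.2/34.21 = 0.6197
M/D/1: Lq = ρ²/(2(1−ρ)) = 0.3840/(2·0.3803) = 0.50491

Final: 0.50491


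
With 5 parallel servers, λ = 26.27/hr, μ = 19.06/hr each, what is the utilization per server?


ρ = λ/(cμ) = 26.27/(5·19.06) = 26.27/95.30 = 0.2757

Final: 0.2757


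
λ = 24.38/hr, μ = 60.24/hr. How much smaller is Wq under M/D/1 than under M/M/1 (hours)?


ρ = 24.38/60.24 = 0.4047
Wq(M/M/1) = ρ/(μ−λ) = 0.4047/35.86 = 0.01129 hr
Wq(M/D/1) = ρ/(2(μ−λ)) = 0.005643 hr
Savings = 0.01129 − 0.005643 = 0.005643 hr

Final: 0.005643 hr


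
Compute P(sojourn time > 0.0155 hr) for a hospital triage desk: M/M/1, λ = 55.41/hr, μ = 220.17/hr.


W ~ Exponential(μ−λ) for M/M/1.
μ − λ = 220.17 − 55.41 = 164.7600
P(W > t) = e^{−(μ−λ)t} = e^{−2.5538} = 0.077787

Final: 0.077787


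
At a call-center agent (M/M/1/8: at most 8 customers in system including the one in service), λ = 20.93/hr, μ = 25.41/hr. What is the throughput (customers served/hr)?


ρ = 0.8237; P_K = (1−ρ)ρ^8/(1−ρ^9) = 0.045258
λ_eff = λ(1 − P_K) = 20.93·(1 − 0.045258) = 20.93·0.954742 = 19.9828 /hr

Final: 19.9828 /hr


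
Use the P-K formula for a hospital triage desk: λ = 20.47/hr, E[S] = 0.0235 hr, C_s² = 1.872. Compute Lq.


ρ = λ·E[S] = 20.47·0.0235 = 0.4810
Lq = ρ²(1+C_s²)/(2(1−ρ)) = 0.2314·(1+1.872)/(2·0.5190)
= 0.2314·2.8720/1.0379 = 0.64032

Final: 0.64032


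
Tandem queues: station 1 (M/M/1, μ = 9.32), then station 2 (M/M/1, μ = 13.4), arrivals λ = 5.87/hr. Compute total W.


Each node sees arrival rate λ = 5.87/hr (tandem ⇒ throughput preserved).
W₁ = 1/(μ₁−λ) = 1/(9.32−5.87) = 0.28986 hr
W₂ = 1/(μ₂−λ) = 1/(13.4−5.87) = 0.13280 hr
W_total = W₁ + W₂ = 0.28986 + 0.13280 = 0.42266 hr

Final: 0.42266 hr


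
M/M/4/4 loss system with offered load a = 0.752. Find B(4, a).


B(c,a) = (a^c/c!) / Σ_{k=0}^{c} a^k/k!
a^4/4! = 0.013325
Σ terms (k=0..4): 1.00000 + 0.75200 + 0.28275 + 0.07088 + 0.01332 = 2.118953
B = 0.013325/2.118953 = 0.006288

Final: 0.006288


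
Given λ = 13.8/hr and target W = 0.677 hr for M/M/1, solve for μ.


W = 1/(μ−λ) ⇒ μ − λ = 1/W = 1/0.677 = 1.4771
μ = λ + 1/W = 13.8 + 1.4771 = 15.2771 per hr

Final: 15.2771 /hr


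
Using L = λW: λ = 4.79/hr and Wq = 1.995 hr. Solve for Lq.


Lq = λWq = 4.79·1.995 = 9.5561

Final: 9.5561


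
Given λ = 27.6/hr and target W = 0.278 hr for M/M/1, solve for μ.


W = 1/(μ−λ) ⇒ μ − λ = 1/W = 1/0.278 = 3.5971
μ = λ + 1/W = 27.6 + 3.5971 = 31.1971 per hr

Final: 31.1971 /hr


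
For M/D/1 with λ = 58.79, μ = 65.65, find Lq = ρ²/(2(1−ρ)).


ρ = 58.79/65.65 = 0.8955
M/D/1: Lq = ρ²/(2(1−ρ)) = 0.8019/(2·0.1045) = 3.83723

Final: 3.83723


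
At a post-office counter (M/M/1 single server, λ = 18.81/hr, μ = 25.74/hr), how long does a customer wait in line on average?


ρ = 18.81/25.74 = 0.7308
Wq = ρ/(μ−λ) = 0.7308/(25.74 − 18.81) = 0.7308/6.93 = 0.1055 hr

Final: 0.1055 hr


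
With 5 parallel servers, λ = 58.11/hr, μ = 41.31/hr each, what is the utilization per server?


ρ = λ/(cμ) = 58.11/(5·41.31) = 58.11/206.55 = 0.2813

Final: 0.2813


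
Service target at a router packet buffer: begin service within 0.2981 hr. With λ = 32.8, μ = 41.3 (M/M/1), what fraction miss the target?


ρ = 32.8/41.3 = 0.7942
P(Wq > t) = ρ·e^{−(μ−λ)t} = 0.7942·e^{−2.5338}
= 0.7942·0.079353 = 0.063021

Final: 0.063021


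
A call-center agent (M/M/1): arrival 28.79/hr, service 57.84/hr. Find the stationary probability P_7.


ρ = 28.79/57.84 = 0.4978
P_n = (1−ρ)·ρ^n = (1 − 0.4978)·0.4978^7 = 0.5022·0.007570 = 0.003802

Final: 0.003802


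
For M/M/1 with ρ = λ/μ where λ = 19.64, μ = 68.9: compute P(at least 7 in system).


ρ = 19.64/68.9 = 0.2851
P(N ≥ n) = ρ^n = 0.2851^7 = 0.0001529

Final: 0.0001529


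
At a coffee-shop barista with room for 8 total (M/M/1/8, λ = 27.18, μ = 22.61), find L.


ρ = 27.18/22.61 = 1.2021
L = ρ[1 − (K+1)ρ^K + Kρ^(K+1)] / [(1−ρ)(1−ρ^(K+1))]
Numerator: 1.2021·(1 − 9·4.361051 + 8·5.242519) = 4.436671
Denominator: (-0.2021)·(-4.242519) = 0.857510
L = 4.436671/0.857510 = 5.1739

Final: 5.1739


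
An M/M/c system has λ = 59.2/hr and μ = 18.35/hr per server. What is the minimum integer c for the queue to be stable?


Stability requires cμ > λ ⇔ c > λ/μ.
λ/μ = 59.2/18.35 = 3.2262
Minimum integer c = ⌊3.2262⌋ + 1 = 4
Check: 4·18.35 = 73.40 > 59.2, while 3·18.35 = 55.05 ≤ 59.2

Final: 4 servers


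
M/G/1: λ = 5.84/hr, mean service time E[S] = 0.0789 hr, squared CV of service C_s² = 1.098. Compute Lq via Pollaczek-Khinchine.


ρ = λ·E[S] = 5.84·0.0789 = 0.4608
Lq = ρ²(1+C_s²)/(2(1−ρ)) = 0.2123·(1+1.098)/(2·0.5392)
= 0.2123·2.0980/1.0784 = 0.41303

Final: 0.41303


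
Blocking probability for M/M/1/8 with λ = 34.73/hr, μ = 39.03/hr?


ρ = λ/μ = 34.73/39.03 = 0.8898
P_K = (1−ρ)ρ^K/(1−ρ^(K+1)) = (0.1102·0.393052)/(1 − 0.349749)
= 0.043303/0.650251 = 0.066595

Final: 0.066595


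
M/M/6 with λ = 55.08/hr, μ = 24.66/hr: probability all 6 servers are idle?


a = λ/μ = 55.08/24.66 = 2.2336; ρ = a/c = 0.3723
Σ_{k=0}^{5} a^k/k! (terms k=0..5) = 1.00000 + 2.23358 + 2.49443 + 1.85717 + 1.03703 + 0.46326 = 9.08547
Tail: a^6/(6!(1−ρ)) = 124.16670/(720·0.6277) = 0.27472
P₀ = 1/(9.08547 + 0.27472) = 1/9.36019 = 0.106835

Final: 0.106835


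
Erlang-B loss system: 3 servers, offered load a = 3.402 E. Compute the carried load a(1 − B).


B(3,3.402) = 0.391751 (Erlang-B)
Carried load = a(1 − B) = 3.402·(1 − 0.391751) = 3.402·0.608249 = 2.0693 E

Final: 2.0693 Erlangs


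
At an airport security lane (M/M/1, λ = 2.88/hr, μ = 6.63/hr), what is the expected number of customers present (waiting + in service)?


ρ = λ/μ = 2.88/6.63 = 0.4344
L = ρ/(1−ρ) = 0.4344/(1 − 0.4344) = 0.4344/0.5656 = 0.7680

Final: 0.7680


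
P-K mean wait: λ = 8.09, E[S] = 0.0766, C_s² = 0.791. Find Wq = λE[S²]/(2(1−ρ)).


ρ = λ·E[S] = 8.09·0.0766 = 0.6197
E[S²] = E[S]²(1+C_s²) = 0.0766²·(1+0.791) = 0.010509
Wq = λ·E[S²]/(2(1−ρ)) = 8.09·0.010509/(2·0.3803) = 0.11177 hr

Final: 0.11177 hr


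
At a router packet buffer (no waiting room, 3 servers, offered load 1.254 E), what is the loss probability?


B(c,a) = (a^c/c!) / Σ_{k=0}^{c} a^k/k!
a^3/3! = 0.328656
Σ terms (k=0..3): 1.00000 + 1.25400 + 0.78626 + 0.32866 = 3.368914
B = 0.328656/3.368914 = 0.097555

Final: 0.097555


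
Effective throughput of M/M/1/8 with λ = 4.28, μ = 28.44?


ρ = 0.1505; P_K = (1−ρ)ρ^8/(1−ρ^9) = 0.0000002235
λ_eff = λ(1 − P_K) = 4.28·(1 − 0.0000002235) = 4.28·1.000000 = 4.2800 /hr

Final: 4.2800 /hr


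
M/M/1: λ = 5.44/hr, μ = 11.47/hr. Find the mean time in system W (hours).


W = 1/(μ−λ) = 1/(11.47 − 5.44) = 1/6.03 = 0.1658 hr

Final: 0.1658 hr


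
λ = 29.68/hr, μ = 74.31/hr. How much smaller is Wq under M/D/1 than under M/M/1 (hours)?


ρ = 29.68/74.31 = 0.3994
Wq(M/M/1) = ρ/(μ−λ) = 0.3994/44.63 = 0.008949 hr
Wq(M/D/1) = ρ/(2(μ−λ)) = 0.004475 hr
Savings = 0.008949 − 0.004475 = 0.004475 hr

Final: 0.004475 hr


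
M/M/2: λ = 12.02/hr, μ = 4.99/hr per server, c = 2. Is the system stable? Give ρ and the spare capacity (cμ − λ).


Total capacity cμ = 2·4.99 = 9.98/hr
ρ = λ/(cμ) = 12.02/9.98 = 1.2044
Stable ⇔ ρ < 1: NO
Spare capacity = cμ − λ = 9.98 − 12.02 = -2.04/hr

Final: ρ = 1.2044; unstable; margin = -2.04/hr


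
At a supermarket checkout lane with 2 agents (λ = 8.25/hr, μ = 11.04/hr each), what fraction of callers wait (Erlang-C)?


a = λ/μ = 0.7473; ρ = a/2 = 0.3736
P₀ = 0.455984 (from M/M/c formula)
C(c,a) = [a^c/(c!(1−ρ))]·P₀ = [0.55843/(2·0.6264)]·0.455984
= 0.44578·0.455984 = 0.203267

Final: 0.203267


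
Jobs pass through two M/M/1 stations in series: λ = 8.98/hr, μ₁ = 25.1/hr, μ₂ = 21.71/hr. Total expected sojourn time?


Each node sees arrival rate λ = 8.98/hr (tandem ⇒ throughput preserved).
W₁ = 1/(μ₁−λ) = 1/(25.1−8.98) = 0.06203 hr
W₂ = 1/(μ₂−λ) = 1/(21.71−8.98) = 0.07855 hr
W_total = W₁ + W₂ = 0.06203 + 0.07855 = 0.14059 hr

Final: 0.14059 hr


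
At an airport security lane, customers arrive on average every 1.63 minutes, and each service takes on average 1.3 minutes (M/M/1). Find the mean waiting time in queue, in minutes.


λ = 60/1.63 = 36.8098 /hr
μ = 60/1.3 = 46.1538 /hr
ρ = λ/μ = 36.8098/46.1538 = 0.7975
Wq = ρ/(μ−λ) = 0.7975/(46.1538−36.8098) = 0.08535 hr
In minutes: 0.08535·60 = 5.121 min

Final: 5.121 min


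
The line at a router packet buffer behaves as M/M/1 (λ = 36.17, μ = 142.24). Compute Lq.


ρ = 36.17/142.24 = 0.2543
Lq = ρ²/(1−ρ) = 0.06466/0.7457 = 0.08671

Final: 0.08671


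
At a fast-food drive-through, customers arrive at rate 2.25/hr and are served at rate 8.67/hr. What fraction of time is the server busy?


ρ = λ/μ = 2.25/8.67 = 0.2595

Final: 0.2595


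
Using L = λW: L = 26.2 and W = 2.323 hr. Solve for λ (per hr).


λ = L/W = 26.2/2.323 = 11.2785 /hr

Final: 11.2785 /hr


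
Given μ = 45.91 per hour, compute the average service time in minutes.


Mean service time = 1/μ = 1/45.91 hour = 0.02178 hour
In minutes: 0.02178 × 60 = 1.3069 min

Final: 1.3069 min


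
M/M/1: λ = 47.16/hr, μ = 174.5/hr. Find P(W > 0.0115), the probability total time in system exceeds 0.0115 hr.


W ~ Exponential(μ−λ) for M/M/1.
μ − λ = 174.5 − 47.16 = 127.3400
P(W > t) = e^{−(μ−λ)t} = e^{−1.4644} = 0.231214

Final: 0.231214


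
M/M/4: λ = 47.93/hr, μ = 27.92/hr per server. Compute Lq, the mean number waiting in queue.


a = λ/μ = 1.7167; ρ = a/4 = 0.4292
P₀ = 0.176450
Lq = P₀·a^c·ρ / (c!·(1−ρ)²) = 0.176450·8.68496·0.4292/(24·0.32584)
= 0.08410

Final: 0.08410


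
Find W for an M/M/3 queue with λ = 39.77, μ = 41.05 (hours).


a = 0.9688; ρ = 0.3229; P₀ = 0.375662
Lq = P₀·a^c·ρ/(c!(1−ρ)²) = 0.04011
Wq = Lq/λ = 0.04011/39.77 = 0.001009 hr
W = Wq + 1/μ = 0.001009 + 0.02436 = 0.02537 hr

Final: 0.02537 hr


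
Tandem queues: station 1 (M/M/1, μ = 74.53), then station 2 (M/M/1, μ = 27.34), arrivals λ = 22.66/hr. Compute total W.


Each node sees arrival rate λ = 22.66/hr (tandem ⇒ throughput preserved).
W₁ = 1/(μ₁−λ) = 1/(74.53−22.66) = 0.01928 hr
W₂ = 1/(μ₂−λ) = 1/(27.34−22.66) = 0.21368 hr
W_total = W₁ + W₂ = 0.01928 + 0.21368 = 0.23295 hr

Final: 0.23295 hr


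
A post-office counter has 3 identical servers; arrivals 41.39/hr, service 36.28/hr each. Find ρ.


ρ = λ/(cμ) = 41.39/(3·36.28) = 41.39/108.84 = 0.3803

Final: 0.3803


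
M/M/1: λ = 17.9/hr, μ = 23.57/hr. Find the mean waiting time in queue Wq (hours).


ρ = 17.9/23.57 = 0.7594
Wq = ρ/(μ−λ) = 0.7594/(23.57 − 17.9) = 0.7594/5.67 = 0.1339 hr

Final: 0.1339 hr


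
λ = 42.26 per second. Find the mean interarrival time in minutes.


Mean interarrival time = 1/λ = 1/42.26 second = 0.02366 second
In minutes: 0.02366 × 0.0166667 = 0.0003944 min

Final: 0.0003944 min


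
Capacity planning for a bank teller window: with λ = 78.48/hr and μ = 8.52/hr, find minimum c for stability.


Stability requires cμ > λ ⇔ c > λ/μ.
λ/μ = 78.48/8.52 = 9.2113
Minimum integer c = ⌊9.2113⌋ + 1 = 10
Check: 10·8.52 = 85.20 > 78.48, while 9·8.52 = 76.68 ≤ 78.48

Final: 10 servers


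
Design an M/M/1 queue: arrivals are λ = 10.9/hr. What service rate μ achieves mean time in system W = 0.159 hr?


W = 1/(μ−λ) ⇒ μ − λ = 1/W = 1/0.159 = 6.2893
μ = λ + 1/W = 10.9 + 6.2893 = 17.1893 per hr

Final: 17.1893 /hr


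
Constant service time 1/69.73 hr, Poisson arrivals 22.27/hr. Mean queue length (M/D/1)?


ρ = 22.27/69.73 = 0.3194
M/D/1: Lq = ρ²/(2(1−ρ)) = 0.1020/(2·0.6806) = 0.07493

Final: 0.07493


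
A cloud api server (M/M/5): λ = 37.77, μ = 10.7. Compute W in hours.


a = 3.5299; ρ = 0.7060; P₀ = 0.024942
Lq = P₀·a^c·ρ/(c!(1−ρ)²) = 0.93028
Wq = Lq/λ = 0.93028/37.77 = 0.02463 hr
W = Wq + 1/μ = 0.02463 + 0.09346 = 0.11809 hr

Final: 0.11809 hr


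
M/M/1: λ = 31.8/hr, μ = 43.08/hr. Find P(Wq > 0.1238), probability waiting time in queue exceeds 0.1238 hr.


ρ = 31.8/43.08 = 0.7382
P(Wq > t) = ρ·e^{−(μ−λ)t} = 0.7382·e^{−1.3965}
= 0.7382·0.247470 = 0.182673

Final: 0.182673


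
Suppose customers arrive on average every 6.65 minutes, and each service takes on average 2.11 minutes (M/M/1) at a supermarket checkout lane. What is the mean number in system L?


λ = 60/6.65 = 9.0226 /hr
μ = 60/2.11 = 28.4360 /hr
ρ = λ/μ = 9.0226/28.4360 = 0.3173
L = ρ/(1−ρ) = 0.3173/0.6827 = 0.4648

Final: 0.4648


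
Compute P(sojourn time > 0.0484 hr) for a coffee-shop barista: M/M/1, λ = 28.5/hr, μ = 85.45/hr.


W ~ Exponential(μ−λ) for M/M/1.
μ − λ = 85.45 − 28.5 = 56.9500
P(W > t) = e^{−(μ−λ)t} = e^{−2.7564} = 0.063521

Final: 0.063521


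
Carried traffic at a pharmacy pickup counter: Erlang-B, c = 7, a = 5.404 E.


B(7,5.404) = 0.146289 (Erlang-B)
Carried load = a(1 − B) = 5.404·(1 − 0.146289) = 5.404·0.853711 = 4.6135 E

Final: 4.6135 Erlangs


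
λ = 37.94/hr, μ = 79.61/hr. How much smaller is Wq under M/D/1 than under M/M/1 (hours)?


ρ = 37.94/79.61 = 0.4766
Wq(M/M/1) = ρ/(μ−λ) = 0.4766/41.67 = 0.01144 hr
Wq(M/D/1) = ρ/(2(μ−λ)) = 0.005718 hr
Savings = 0.01144 − 0.005718 = 0.005718 hr

Final: 0.005718 hr


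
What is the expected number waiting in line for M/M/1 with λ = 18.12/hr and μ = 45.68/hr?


ρ = 18.12/45.68 = 0.3967
Lq = ρ²/(1−ρ) = 0.1573/0.6033 = 0.2608

Final: 0.2608
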